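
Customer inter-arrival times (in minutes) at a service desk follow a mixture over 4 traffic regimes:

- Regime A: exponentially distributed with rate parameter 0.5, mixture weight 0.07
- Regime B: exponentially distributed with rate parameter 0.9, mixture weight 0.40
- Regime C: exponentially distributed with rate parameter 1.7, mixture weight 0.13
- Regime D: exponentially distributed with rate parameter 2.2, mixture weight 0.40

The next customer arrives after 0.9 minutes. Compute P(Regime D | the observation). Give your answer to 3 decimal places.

P(component k | x) = P(Z=k)·f_k(x) / marginal(x), where marginal(x) = Σ_j P(Z=j)·f_j(x).
Evaluate each component's likelihood at the observed value:
  f_A = 0.5·e^(−0.5·0.9) = 0.5·e^(−0.4500) = 0.318814
  f_B = 0.9·e^(−0.9·0.9) = 0.9·e^(−0.8100) = 0.400372
  f_C = 1.7·e^(−1.7·0.9) = 1.7·e^(−1.5300) = 0.368111
  f_D = 2.2·e^(−2.2·0.9) = 2.2·e^(−1.9800) = 0.303752
Prior × likelihood for each component:
  P(Z=A)·f_A = 0.07 × 0.318814 = 0.022317
  P(Z=B)·f_B = 0.40 × 0.400372 = 0.160149
  P(Z=C)·f_C = 0.13 × 0.368111 = 0.0478544
  P(Z=D)·f_D = 0.40 × 0.303752 = 0.121501
Denominator: 0.022317 + 0.160149 + 0.0478544 + 0.121501 = 0.351821
P(Regime D | x) = 0.121501 / 0.351821 ≈ 0.345

0.345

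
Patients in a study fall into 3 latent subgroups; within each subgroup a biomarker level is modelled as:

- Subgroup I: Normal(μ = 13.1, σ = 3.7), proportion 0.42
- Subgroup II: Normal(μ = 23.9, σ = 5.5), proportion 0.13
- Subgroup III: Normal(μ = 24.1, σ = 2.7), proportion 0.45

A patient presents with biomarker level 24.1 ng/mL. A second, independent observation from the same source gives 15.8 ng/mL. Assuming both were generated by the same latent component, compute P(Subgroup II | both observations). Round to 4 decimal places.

By Bayes' theorem, P(k | x) = π_k f_k(x) / Σ_j π_j f_j(x).
Since both observations come from the same component, the likelihood for component k is f_k(x₁)·f_k(x₂).
  L_I = [(1/(3.7·√(2π)))·exp(−(24.1−13.1)²/(2·3.7²)) = 0.107822·exp(-4.41928) = 0.00129849] × [0.0826183] = 0.000107279
  L_II = [(1/(5.5·√(2π)))·exp(−(24.1−23.9)²/(2·5.5²)) = 0.072535·exp(-0.00066) = 0.072487] × [0.0245229] = 0.00177759
  L_III = [(1/(2.7·√(2π)))·exp(−(24.1−24.1)²/(2·2.7²)) = 0.147756·exp(-0.00000) = 0.147756] × [0.00131075] = 0.000193672
Prior × likelihood for each component:
  π_I·L_I = 0.42 × 0.000107279 = 4.50571e-05
  π_II·L_II = 0.13 × 0.00177759 = 0.000231087
  π_III·L_III = 0.45 × 0.000193672 = 8.71522e-05
Sum: 4.50571e-05 + 0.000231087 + 8.71522e-05 = 0.000363296
So the posterior for Subgroup II is 0.000231087 / 0.000363296 ≈ 0.6361.

0.6361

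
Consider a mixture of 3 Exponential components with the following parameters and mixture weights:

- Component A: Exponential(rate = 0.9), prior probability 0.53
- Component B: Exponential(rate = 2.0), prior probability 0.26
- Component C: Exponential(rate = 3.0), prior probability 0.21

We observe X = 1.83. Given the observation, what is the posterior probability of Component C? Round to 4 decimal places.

The responsibility of component k is w_k f_k(x) divided by Σ_j w_j f_j(x).
Exponential densities:
  p_A = 0.173364
  p_B = 0.051465
  p_C = 0.0123835
Weight by the priors:
  w_A·p_A = 0.53 × 0.173364 = 0.091883
  w_B·p_B = 0.26 × 0.051465 = 0.0133809
  w_C·p_C = 0.21 × 0.0123835 = 0.00260054
Marginal: 0.091883 + 0.0133809 + 0.00260054 = 0.107864
Responsibility of Component C: 0.00260054 / 0.107864 ≈ 0.0241

0.0241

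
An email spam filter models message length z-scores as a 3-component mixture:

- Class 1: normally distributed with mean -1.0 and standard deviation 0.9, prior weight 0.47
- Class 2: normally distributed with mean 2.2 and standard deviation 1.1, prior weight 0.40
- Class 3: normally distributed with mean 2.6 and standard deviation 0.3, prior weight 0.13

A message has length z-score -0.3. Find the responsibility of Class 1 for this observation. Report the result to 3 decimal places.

0.934

P(component k | x) = π_k·f_k(x) / marginal(x), where marginal(x) = Σ_j π_j·f_j(x).
Evaluate each component's likelihood at the observed value:
  f_1 = (1/(0.9·√(2π)))·exp(−(-0.3−-1.0)²/(2·0.9²)) = 0.443269·exp(-0.30247) = 0.327572
  f_2 = (1/(1.1·√(2π)))·exp(−(-0.3−2.2)²/(2·1.1²)) = 0.362675·exp(-2.58264) = 0.0274087
  f_3 = (1/(0.3·√(2π)))·exp(−(-0.3−2.6)²/(2·0.3²)) = 1.329808·exp(-46.72222) = 6.8012e-21
Prior × likelihood for each component:
  π_1·f_1 = 0.47 × 0.327572 = 0.153959
  π_2·f_2 = 0.40 × 0.0274087 = 0.0109635
  π_3·f_3 = 0.13 × 6.8012e-21 = 8.84156e-22
Marginal: 0.153959 + 0.0109635 + 8.84156e-22 = 0.164922
P(Class 1 | -0.3) ≈ 0.934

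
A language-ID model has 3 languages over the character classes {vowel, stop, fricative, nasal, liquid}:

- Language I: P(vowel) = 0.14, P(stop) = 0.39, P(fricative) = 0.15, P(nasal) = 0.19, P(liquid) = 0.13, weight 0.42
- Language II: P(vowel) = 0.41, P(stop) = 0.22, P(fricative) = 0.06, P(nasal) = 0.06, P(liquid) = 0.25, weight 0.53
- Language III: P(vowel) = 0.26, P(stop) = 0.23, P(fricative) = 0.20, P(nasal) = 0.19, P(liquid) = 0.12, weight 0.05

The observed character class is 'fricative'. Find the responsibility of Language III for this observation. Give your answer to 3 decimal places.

0.095

The responsibility of component k is P(Z=k) f_k(x) divided by Σ_j P(Z=j) f_j(x).
Component likelihoods at x = 'fricative':
  L_I = P(fricative | comp) = 0.15
  L_II = P(fricative | comp) = 0.06
  L_III = P(fricative | comp) = 0.20
Weight by the priors:
  P(Z=I)·L_I = 0.42 × 0.15 = 0.063
  P(Z=II)·L_II = 0.53 × 0.06 = 0.0318
  P(Z=III)·L_III = 0.05 × 0.2 = 0.01
Normaliser: 0.063 + 0.0318 + 0.01 = 0.1048
P(Language III | the observation) = 0.01 / 0.1048 ≈ 0.095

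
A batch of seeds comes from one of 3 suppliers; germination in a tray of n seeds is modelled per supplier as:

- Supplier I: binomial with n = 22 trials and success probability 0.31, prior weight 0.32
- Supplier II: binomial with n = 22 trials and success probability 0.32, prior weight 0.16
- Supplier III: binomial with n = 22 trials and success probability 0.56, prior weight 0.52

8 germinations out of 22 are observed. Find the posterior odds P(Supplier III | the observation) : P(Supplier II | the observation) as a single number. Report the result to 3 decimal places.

Since P(k|x) ∝ P(Z=k) f_k(x), the posterior odds are P(Z=i) f_i(x) / (P(Z=j) f_j(x)).
Component likelihoods at x = 8 germinations out of 22:
  f_I = 0.151223
  f_II = 0.158914
  f_III = 0.0315268
0.0163939 / 0.0254262 ≈ 0.645

0.645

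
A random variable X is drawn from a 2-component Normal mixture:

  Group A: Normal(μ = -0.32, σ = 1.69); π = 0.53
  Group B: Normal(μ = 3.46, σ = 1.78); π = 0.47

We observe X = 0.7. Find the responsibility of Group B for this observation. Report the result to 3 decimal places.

0.233

The responsibility of component k is π_k f_k(x) divided by Σ_j π_j f_j(x).
Normal densities:
  L_A = 0.196754
  L_B = 0.0673621
Multiply by the mixture weights:
  π_A·L_A = 0.53 × 0.196754 = 0.104279
  π_B·L_B = 0.47 × 0.0673621 = 0.0316602
Evidence: 0.104279 + 0.0316602 = 0.13594
Responsibility of Group B: 0.0316602 / 0.13594 ≈ 0.233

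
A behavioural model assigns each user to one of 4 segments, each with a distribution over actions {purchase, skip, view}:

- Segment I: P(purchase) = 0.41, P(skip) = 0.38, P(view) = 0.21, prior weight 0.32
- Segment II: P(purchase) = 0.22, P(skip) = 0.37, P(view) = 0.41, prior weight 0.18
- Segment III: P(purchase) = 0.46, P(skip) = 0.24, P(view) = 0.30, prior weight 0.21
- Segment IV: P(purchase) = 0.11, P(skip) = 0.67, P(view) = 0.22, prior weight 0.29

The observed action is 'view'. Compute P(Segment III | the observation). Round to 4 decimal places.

Apply Bayes' rule: the posterior for each component is proportional to its prior times its likelihood at x.
Evaluate each component's likelihood at the observed value:
  f_I = 0.21
  f_II = 0.41
  f_III = 0.3
  f_IV = 0.22
Weight by the priors:
  w_I·f_I = 0.32 × 0.21 = 0.0672
  w_II·f_II = 0.18 × 0.41 = 0.0738
  w_III·f_III = 0.21 × 0.3 = 0.063
  w_IV·f_IV = 0.29 × 0.22 = 0.0638
Sum: 0.0672 + 0.0738 + 0.063 + 0.0638 = 0.2678
P(Segment III | the observation) ≈ 0.2353

0.2353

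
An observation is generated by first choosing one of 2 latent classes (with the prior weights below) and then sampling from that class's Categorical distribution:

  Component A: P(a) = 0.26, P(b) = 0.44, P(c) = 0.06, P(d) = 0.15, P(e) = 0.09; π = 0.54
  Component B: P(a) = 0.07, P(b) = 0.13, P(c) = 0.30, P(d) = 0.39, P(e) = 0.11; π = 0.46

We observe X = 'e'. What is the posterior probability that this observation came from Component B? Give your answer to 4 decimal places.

0.5101

Posterior ∝ prior × likelihood, so P(k | x) ∝ π_k f_k(x); normalise over all components.
Evaluate each component's likelihood at the observed value:
  f_A = 0.09
  f_B = 0.11
Weight by the priors:
  π_A·f_A = 0.54 × 0.09 = 0.0486
  π_B·f_B = 0.46 × 0.11 = 0.0506
Marginal: 0.0486 + 0.0506 = 0.0992
Responsibility of Component B: 0.0506 / 0.0992 ≈ 0.5101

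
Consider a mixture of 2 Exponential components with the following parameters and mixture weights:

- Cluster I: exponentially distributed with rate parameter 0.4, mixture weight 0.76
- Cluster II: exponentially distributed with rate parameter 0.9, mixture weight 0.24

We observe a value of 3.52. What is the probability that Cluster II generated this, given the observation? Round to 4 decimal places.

Posterior ∝ prior × likelihood, so P(k | x) ∝ π_k f_k(x); normalise over all components.
Evaluate each component's likelihood at the observed value:
  f_I = 0.4·e^(−0.4·3.52) = 0.4·e^(−1.4080) = 0.0978528
  f_II = 0.9·e^(−0.9·3.52) = 0.9·e^(−3.1680) = 0.0378789
Prior × likelihood for each component:
  π_I·f_I = 0.76 × 0.0978528 = 0.0743681
  π_II·f_II = 0.24 × 0.0378789 = 0.00909094
Denominator: 0.0743681 + 0.00909094 = 0.0834591
Responsibility of Cluster II: 0.00909094 / 0.0834591 ≈ 0.1089

0.1089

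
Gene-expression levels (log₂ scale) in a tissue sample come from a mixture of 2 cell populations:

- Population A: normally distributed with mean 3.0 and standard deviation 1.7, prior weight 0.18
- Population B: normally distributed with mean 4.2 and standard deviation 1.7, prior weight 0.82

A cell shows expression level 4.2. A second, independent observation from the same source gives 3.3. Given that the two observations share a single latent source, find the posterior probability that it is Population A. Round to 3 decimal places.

0.162

Posterior ∝ prior × likelihood, so P(k | x) ∝ P(Z=k) f_k(x); normalise over all components.
Since both observations come from the same component, the likelihood for component k is f_k(x₁)·f_k(x₂).
  L_A = [(1/(1.7·√(2π)))·exp(−(4.2−3.0)²/(2·1.7²)) = 0.234672·exp(-0.24913) = 0.182921] × [0.231046] = 0.0422632
  L_B = [(1/(1.7·√(2π)))·exp(−(4.2−4.2)²/(2·1.7²)) = 0.234672·exp(-0.00000) = 0.234672] × [0.203986] = 0.0478697
Unnormalised posteriors:
  P(Z=A)·L_A = 0.18 × 0.0422632 = 0.00760737
  P(Z=B)·L_B = 0.82 × 0.0478697 = 0.0392532
Evidence: 0.00760737 + 0.0392532 = 0.0468605
P(Population A | x₁,x₂) ≈ 0.162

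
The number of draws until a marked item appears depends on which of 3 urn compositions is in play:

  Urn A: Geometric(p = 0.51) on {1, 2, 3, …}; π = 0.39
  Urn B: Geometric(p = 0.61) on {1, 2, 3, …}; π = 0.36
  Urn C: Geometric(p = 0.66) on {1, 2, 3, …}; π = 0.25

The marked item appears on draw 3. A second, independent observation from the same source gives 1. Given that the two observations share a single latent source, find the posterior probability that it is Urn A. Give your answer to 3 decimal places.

Apply Bayes' rule: the posterior for each component is proportional to its prior times its likelihood at x.
Since both observations come from the same component, the likelihood for component k is f_k(x₁)·f_k(x₂).
  p_A = [0.122451] × [0.51] = 0.06245
  p_B = [0.092781] × [0.61] = 0.0565964
  p_C = [0.076296] × [0.66] = 0.0503554
Unnormalised posteriors:
  π_A·p_A = 0.39 × 0.06245 = 0.0243555
  π_B·p_B = 0.36 × 0.0565964 = 0.0203747
  π_C·p_C = 0.25 × 0.0503554 = 0.0125888
Marginal: 0.0243555 + 0.0203747 + 0.0125888 = 0.0573191
P(Urn A | x) ≈ 0.425

0.425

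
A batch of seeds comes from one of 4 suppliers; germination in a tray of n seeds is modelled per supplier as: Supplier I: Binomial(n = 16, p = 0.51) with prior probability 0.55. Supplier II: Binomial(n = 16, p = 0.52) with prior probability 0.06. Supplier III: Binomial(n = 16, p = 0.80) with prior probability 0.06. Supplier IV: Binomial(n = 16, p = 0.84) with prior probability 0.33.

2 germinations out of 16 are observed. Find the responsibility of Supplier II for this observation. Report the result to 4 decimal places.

Posterior ∝ prior × likelihood, so P(k | x) ∝ π_k f_k(x); normalise over all components.
Evaluate each component's likelihood at the observed value:
  p_I = C(16,2)·0.51^2·0.49^14 = 120·0.2601·4.59987e-05 = 0.00143571
  p_II = C(16,2)·0.52^2·0.48^14 = 120·0.2704·3.44649e-05 = 0.00111832
  p_III = C(16,2)·0.80^2·0.20^14 = 120·0.64·1.6384e-10 = 1.25829e-08
  p_IV = C(16,2)·0.84^2·0.16^14 = 120·0.7056·7.20576e-12 = 6.10126e-10
Unnormalised posteriors:
  π_I·p_I = 0.55 × 0.00143571 = 0.00078964
  π_II·p_II = 0.06 × 0.00111832 = 6.70991e-05
  π_III·p_III = 0.06 × 1.25829e-08 = 7.54975e-10
  π_IV·p_IV = 0.33 × 6.10126e-10 = 2.01342e-10
Evidence: 0.00078964 + 6.70991e-05 + 7.54975e-10 + 2.01342e-10 = 0.000856741
P(Supplier II | the observation) ≈ 0.0783

0.0783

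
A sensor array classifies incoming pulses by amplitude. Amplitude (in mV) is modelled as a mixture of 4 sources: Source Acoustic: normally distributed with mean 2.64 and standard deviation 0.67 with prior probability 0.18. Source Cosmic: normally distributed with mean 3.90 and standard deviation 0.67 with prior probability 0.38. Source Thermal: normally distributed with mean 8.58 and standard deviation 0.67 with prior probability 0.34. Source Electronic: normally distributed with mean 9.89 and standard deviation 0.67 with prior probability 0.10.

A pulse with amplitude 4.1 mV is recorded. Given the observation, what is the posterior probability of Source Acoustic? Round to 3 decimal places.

The responsibility of component k is w_k f_k(x) divided by Σ_j w_j f_j(x).
Component likelihoods at x = 4.1 mV:
  f_Acoustic = (1/(0.67·√(2π)))·exp(−(4.1−2.64)²/(2·0.67²)) = 0.595436·exp(-2.37425) = 0.0554259
  f_Cosmic = (1/(0.67·√(2π)))·exp(−(4.1−3.90)²/(2·0.67²)) = 0.595436·exp(-0.04455) = 0.56949
  f_Thermal = (1/(0.67·√(2π)))·exp(−(4.1−8.58)²/(2·0.67²)) = 0.595436·exp(-22.35509) = 1.16451e-10
  f_Electronic = (1/(0.67·√(2π)))·exp(−(4.1−9.89)²/(2·0.67²)) = 0.595436·exp(-37.34028) = 3.61542e-17
Prior × likelihood for each component:
  w_Acoustic·f_Acoustic = 0.18 × 0.0554259 = 0.00997665
  w_Cosmic·f_Cosmic = 0.38 × 0.56949 = 0.216406
  w_Thermal·f_Thermal = 0.34 × 1.16451e-10 = 3.95933e-11
  w_Electronic·f_Electronic = 0.10 × 3.61542e-17 = 3.61542e-18
Marginal: 0.00997665 + 0.216406 + 3.95933e-11 + 3.61542e-18 = 0.226383
P(Source Acoustic | x) = 0.00997665 / 0.226383 ≈ 0.044

0.044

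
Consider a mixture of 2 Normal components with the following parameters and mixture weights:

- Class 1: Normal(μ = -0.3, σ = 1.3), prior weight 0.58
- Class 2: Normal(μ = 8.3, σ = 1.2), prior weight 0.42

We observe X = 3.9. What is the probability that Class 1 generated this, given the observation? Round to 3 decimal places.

Apply Bayes' rule: the posterior for each component is proportional to its prior times its likelihood at x.
Normal densities:
  f_1 = (1/(1.3·√(2π)))·exp(−(3.9−-0.3)²/(2·1.3²)) = 0.306879·exp(-5.21893) = 0.00166116
  f_2 = (1/(1.2·√(2π)))·exp(−(3.9−8.3)²/(2·1.2²)) = 0.332452·exp(-6.72222) = 0.000400226
Unnormalised posteriors:
  π_1·f_1 = 0.58 × 0.00166116 = 0.000963474
  π_2·f_2 = 0.42 × 0.000400226 = 0.000168095
Sum: 0.000963474 + 0.000168095 = 0.00113157
So the posterior for Class 1 is 0.000963474 / 0.00113157 ≈ 0.851.

0.851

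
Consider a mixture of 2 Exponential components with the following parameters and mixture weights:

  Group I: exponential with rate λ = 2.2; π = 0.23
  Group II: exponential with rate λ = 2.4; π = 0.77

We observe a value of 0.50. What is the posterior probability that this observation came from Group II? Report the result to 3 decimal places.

0.768

Posterior ∝ prior × likelihood, so P(k | x) ∝ w_k f_k(x); normalise over all components.
Component likelihoods at x = 0.50:
  p_I = 0.732316
  p_II = 0.722866
Prior × likelihood for each component:
  w_I·p_I = 0.23 × 0.732316 = 0.168433
  w_II·p_II = 0.77 × 0.722866 = 0.556607
Sum: 0.168433 + 0.556607 = 0.72504
P(Group II | the observation) = 0.556607 / 0.72504 ≈ 0.768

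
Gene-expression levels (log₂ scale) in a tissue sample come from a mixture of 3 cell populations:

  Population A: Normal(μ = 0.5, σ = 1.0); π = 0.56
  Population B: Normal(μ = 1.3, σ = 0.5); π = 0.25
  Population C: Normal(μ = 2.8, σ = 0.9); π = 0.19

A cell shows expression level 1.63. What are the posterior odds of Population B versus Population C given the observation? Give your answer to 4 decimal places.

Since P(k|x) ∝ π_k f_k(x), the posterior odds are π_i f_i(x) / (π_j f_j(x)).
Evaluate each component's likelihood at the observed value:
  L_A = 0.210686
  L_B = 0.641728
  L_C = 0.19041
0.160432 / 0.0361778 ≈ 4.4345

4.4345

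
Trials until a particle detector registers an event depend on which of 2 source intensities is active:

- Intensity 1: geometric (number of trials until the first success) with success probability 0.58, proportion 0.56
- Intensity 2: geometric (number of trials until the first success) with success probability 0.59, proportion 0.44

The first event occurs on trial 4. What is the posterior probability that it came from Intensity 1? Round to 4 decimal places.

0.5736

The responsibility of component k is P(Z=k) f_k(x) divided by Σ_j P(Z=j) f_j(x).
Component likelihoods at x = 4:
  L_1 = 0.042971
  L_2 = 0.0406634
Prior × likelihood for each component:
  P(Z=1)·L_1 = 0.56 × 0.042971 = 0.0240638
  P(Z=2)·L_2 = 0.44 × 0.0406634 = 0.0178919
Normaliser: 0.0240638 + 0.0178919 = 0.0419557
P(Intensity 1 | x) = 0.0240638 / 0.0419557 ≈ 0.5736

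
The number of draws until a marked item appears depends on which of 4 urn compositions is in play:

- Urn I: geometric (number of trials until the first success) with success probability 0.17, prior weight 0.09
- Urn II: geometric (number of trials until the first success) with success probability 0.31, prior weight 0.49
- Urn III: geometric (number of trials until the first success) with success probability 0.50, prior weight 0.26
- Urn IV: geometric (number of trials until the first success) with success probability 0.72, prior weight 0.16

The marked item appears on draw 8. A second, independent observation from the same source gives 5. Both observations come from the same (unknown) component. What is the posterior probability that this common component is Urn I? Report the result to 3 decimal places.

P(component k | x) = w_k·f_k(x) / marginal(x), where marginal(x) = Σ_j w_j·f_j(x).
Since both observations come from the same component, the likelihood for component k is f_k(x₁)·f_k(x₂).
  p_I = [0.17·(1−0.17)^7 = 0.17·0.271361 = 0.0461313] × [0.0806791] = 0.00372183
  p_II = [0.31·(1−0.31)^7 = 0.31·0.0744635 = 0.0230837] × [0.0702681] = 0.00162205
  p_III = [0.50·(1−0.50)^7 = 0.50·0.0078125 = 0.00390625] × [0.03125] = 0.00012207
  p_IV = [0.72·(1−0.72)^7 = 0.72·0.000134929 = 9.71491e-05] × [0.00442552] = 4.29936e-07
Unnormalised posteriors:
  w_I·p_I = 0.09 × 0.00372183 = 0.000334965
  w_II·p_II = 0.49 × 0.00162205 = 0.000794803
  w_III·p_III = 0.26 × 0.00012207 = 3.17383e-05
  w_IV·p_IV = 0.16 × 4.29936e-07 = 6.87897e-08
Denominator: 0.000334965 + 0.000794803 + 3.17383e-05 + 6.87897e-08 = 0.00116157
So the posterior for Urn I is 0.000334965 / 0.00116157 ≈ 0.288.

0.288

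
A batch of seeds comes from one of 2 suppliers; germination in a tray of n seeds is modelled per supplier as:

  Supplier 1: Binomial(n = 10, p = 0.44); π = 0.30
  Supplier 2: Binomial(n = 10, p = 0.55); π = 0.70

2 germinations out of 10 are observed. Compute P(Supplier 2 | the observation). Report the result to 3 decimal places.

0.388

The responsibility of component k is P(Z=k) f_k(x) divided by Σ_j P(Z=j) f_j(x).
Binomial probabilities:
  L_1 = 0.0842601
  L_2 = 0.0228896
Prior × likelihood for each component:
  P(Z=1)·L_1 = 0.30 × 0.0842601 = 0.025278
  P(Z=2)·L_2 = 0.70 × 0.0228896 = 0.0160227
Marginal: 0.025278 + 0.0160227 = 0.0413007
So the posterior for Supplier 2 is 0.0160227 / 0.0413007 ≈ 0.388.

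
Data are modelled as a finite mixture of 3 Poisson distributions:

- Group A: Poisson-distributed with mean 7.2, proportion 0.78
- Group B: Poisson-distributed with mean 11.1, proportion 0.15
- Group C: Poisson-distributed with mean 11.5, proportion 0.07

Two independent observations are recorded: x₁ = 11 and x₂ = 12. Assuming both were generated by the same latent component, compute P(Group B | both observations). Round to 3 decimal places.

0.482

Posterior ∝ prior × likelihood, so P(k | x) ∝ π_k f_k(x); normalise over all components.
Since both observations come from the same component, the likelihood for component k is f_k(x₁)·f_k(x₂).
  f_A = [e^(−7.2)·7.2^11/11! = 0.0504175] × [0.0302505] = 0.00152516
  f_B = [e^(−11.1)·11.1^11/11! = 0.119324] × [0.110375] = 0.0131704
  f_C = [e^(−11.5)·11.5^11/11! = 0.118068] × [0.113149] = 0.0133593
Unnormalised posteriors:
  π_A·f_A = 0.78 × 0.00152516 = 0.00118962
  π_B·f_B = 0.15 × 0.0131704 = 0.00197556
  π_C·f_C = 0.07 × 0.0133593 = 0.000935153
Normaliser: 0.00118962 + 0.00197556 + 0.000935153 = 0.00410033
P(Group B | x₁,x₂) = 0.00197556 / 0.00410033 ≈ 0.482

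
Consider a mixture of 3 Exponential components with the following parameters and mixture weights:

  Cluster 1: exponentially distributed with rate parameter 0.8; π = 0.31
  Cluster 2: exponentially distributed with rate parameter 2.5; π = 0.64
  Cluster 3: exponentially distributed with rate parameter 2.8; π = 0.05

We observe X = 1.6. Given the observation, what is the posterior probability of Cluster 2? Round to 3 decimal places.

0.294

Apply Bayes' rule: the posterior for each component is proportional to its prior times its likelihood at x.
Component likelihoods at x = 1.6:
  p_1 = 0.22243
  p_2 = 0.0457891
  p_3 = 0.0317336
Unnormalised posteriors:
  P(Z=1)·p_1 = 0.31 × 0.22243 = 0.0689533
  P(Z=2)·p_2 = 0.64 × 0.0457891 = 0.029305
  P(Z=3)·p_3 = 0.05 × 0.0317336 = 0.00158668
Marginal: 0.0689533 + 0.029305 + 0.00158668 = 0.099845
Responsibility of Cluster 2: 0.029305 / 0.099845 ≈ 0.294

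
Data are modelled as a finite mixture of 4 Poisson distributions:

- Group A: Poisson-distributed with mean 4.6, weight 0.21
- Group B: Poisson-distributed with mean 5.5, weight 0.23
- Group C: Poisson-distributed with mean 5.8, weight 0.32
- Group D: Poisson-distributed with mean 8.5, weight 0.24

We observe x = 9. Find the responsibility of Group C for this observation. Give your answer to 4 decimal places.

0.2904

Posterior ∝ prior × likelihood, so P(k | x) ∝ π_k f_k(x); normalise over all components.
Poisson probabilities:
  f_A = e^(−4.6)·4.6^9/9! = 0.0255448
  f_B = e^(−5.5)·5.5^9/9! = 0.0518659
  f_C = e^(−5.8)·5.8^9/9! = 0.0619699
  f_D = e^(−8.5)·8.5^9/9! = 0.129869
Weight by the priors:
  π_A·f_A = 0.21 × 0.0255448 = 0.00536441
  π_B·f_B = 0.23 × 0.0518659 = 0.0119291
  π_C·f_C = 0.32 × 0.0619699 = 0.0198304
  π_D·f_D = 0.24 × 0.129869 = 0.0311685
Denominator: 0.00536441 + 0.0119291 + 0.0198304 + 0.0311685 = 0.0682924
So the posterior for Group C is 0.0198304 / 0.0682924 ≈ 0.2904.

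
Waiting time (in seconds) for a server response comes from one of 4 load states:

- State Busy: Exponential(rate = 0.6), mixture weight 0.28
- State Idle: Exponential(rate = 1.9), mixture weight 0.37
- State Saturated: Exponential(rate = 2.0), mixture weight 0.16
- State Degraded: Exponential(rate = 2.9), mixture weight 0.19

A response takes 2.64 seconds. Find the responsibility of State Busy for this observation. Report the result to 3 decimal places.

Apply Bayes' rule: the posterior for each component is proportional to its prior times its likelihood at x.
Exponential densities:
  p_Busy = 0.123092
  p_Idle = 0.0125989
  p_Saturated = 0.0101849
  p_Degraded = 0.00137227
Prior × likelihood for each component:
  w_Busy·p_Busy = 0.28 × 0.123092 = 0.0344657
  w_Idle·p_Idle = 0.37 × 0.0125989 = 0.00466159
  w_Saturated·p_Saturated = 0.16 × 0.0101849 = 0.00162958
  w_Degraded·p_Degraded = 0.19 × 0.00137227 = 0.000260731
Sum: 0.0344657 + 0.00466159 + 0.00162958 + 0.000260731 = 0.0410176
P(State Busy | x) = 0.0344657 / 0.0410176 ≈ 0.840

0.840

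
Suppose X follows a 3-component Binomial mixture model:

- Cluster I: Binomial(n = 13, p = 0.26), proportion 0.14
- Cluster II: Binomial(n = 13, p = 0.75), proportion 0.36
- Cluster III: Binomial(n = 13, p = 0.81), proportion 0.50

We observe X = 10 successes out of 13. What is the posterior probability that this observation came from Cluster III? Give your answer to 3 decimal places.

Posterior ∝ prior × likelihood, so P(k | x) ∝ w_k f_k(x); normalise over all components.
Component likelihoods at x = 10 successes out of 13:
  L_I = C(13,10)·0.26^10·0.74^3 = 286·1.41167e-06·0.405224 = 0.000163604
  L_II = C(13,10)·0.75^10·0.25^3 = 286·0.0563135·0.015625 = 0.251651
  L_III = C(13,10)·0.81^10·0.19^3 = 286·0.121577·0.006859 = 0.238494
Multiply by the mixture weights:
  w_I·L_I = 0.14 × 0.000163604 = 2.29046e-05
  w_II·L_II = 0.36 × 0.251651 = 0.0905944
  w_III·L_III = 0.50 × 0.238494 = 0.119247
Denominator: 2.29046e-05 + 0.0905944 + 0.119247 = 0.209864
So the posterior for Cluster III is 0.119247 / 0.209864 ≈ 0.568.

0.568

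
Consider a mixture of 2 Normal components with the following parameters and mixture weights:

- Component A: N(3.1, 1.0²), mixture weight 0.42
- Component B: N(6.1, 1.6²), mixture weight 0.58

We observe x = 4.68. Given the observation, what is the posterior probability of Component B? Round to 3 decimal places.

0.670

The responsibility of component k is π_k f_k(x) divided by Σ_j π_j f_j(x).
Normal densities:
  L_A = 0.114505
  L_B = 0.168172
Multiply by the mixture weights:
  π_A·L_A = 0.42 × 0.114505 = 0.048092
  π_B·L_B = 0.58 × 0.168172 = 0.0975395
Sum: 0.048092 + 0.0975395 = 0.145632
P(Component B | data) ≈ 0.670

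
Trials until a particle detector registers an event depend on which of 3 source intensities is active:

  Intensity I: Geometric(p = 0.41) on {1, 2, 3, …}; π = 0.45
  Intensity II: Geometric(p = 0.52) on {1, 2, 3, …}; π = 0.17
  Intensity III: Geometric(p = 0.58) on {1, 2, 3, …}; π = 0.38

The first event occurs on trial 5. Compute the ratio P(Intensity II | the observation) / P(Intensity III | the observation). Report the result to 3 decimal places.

Since P(k|x) ∝ w_k f_k(x), the posterior odds are w_i f_i(x) / (w_j f_j(x)).
Evaluate each component's likelihood at the observed value:
  L_I = 0.41·(1−0.41)^4 = 0.41·0.121174 = 0.0496812
  L_II = 0.52·(1−0.52)^4 = 0.52·0.0530842 = 0.0276038
  L_III = 0.58·(1−0.58)^4 = 0.58·0.031117 = 0.0180478
Odds = (0.17/0.38) × (0.0276038/0.0180478) = 0.447368 × 1.52948 ≈ 0.684

0.684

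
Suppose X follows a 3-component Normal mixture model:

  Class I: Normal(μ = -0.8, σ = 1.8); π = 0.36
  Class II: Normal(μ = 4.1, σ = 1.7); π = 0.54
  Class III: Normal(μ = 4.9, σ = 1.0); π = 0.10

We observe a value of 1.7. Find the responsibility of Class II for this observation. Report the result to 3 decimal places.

Apply Bayes' rule: the posterior for each component is proportional to its prior times its likelihood at x.
Normal densities:
  p_I = (1/(1.8·√(2π)))·exp(−(1.7−-0.8)²/(2·1.8²)) = 0.221635·exp(-0.96451) = 0.0844808
  p_II = (1/(1.7·√(2π)))·exp(−(1.7−4.1)²/(2·1.7²)) = 0.234672·exp(-0.99654) = 0.0866302
  p_III = (1/(1.0·√(2π)))·exp(−(1.7−4.9)²/(2·1.0²)) = 0.398942·exp(-5.12000) = 0.00238409
Weight by the priors:
  w_I·p_I = 0.36 × 0.0844808 = 0.0304131
  w_II·p_II = 0.54 × 0.0866302 = 0.0467803
  w_III·p_III = 0.10 × 0.00238409 = 0.000238409
Normaliser: 0.0304131 + 0.0467803 + 0.000238409 = 0.0774318
P(Class II | data) ≈ 0.604

0.604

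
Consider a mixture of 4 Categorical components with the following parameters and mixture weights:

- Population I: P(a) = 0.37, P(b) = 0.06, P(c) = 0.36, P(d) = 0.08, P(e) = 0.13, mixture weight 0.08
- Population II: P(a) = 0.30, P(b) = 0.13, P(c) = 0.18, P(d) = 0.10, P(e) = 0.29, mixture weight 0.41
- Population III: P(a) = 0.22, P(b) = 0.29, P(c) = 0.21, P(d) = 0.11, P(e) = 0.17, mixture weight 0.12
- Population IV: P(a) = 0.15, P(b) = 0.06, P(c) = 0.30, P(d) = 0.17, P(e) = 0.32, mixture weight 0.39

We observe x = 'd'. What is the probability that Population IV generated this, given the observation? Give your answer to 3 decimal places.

0.522

P(component k | x) = π_k·f_k(x) / marginal(x), where marginal(x) = Σ_j π_j·f_j(x).
Component likelihoods at x = 'd':
  f_I = 0.08
  f_II = 0.1
  f_III = 0.11
  f_IV = 0.17
Prior × likelihood for each component:
  π_I·f_I = 0.08 × 0.08 = 0.0064
  π_II·f_II = 0.41 × 0.1 = 0.041
  π_III·f_III = 0.12 × 0.11 = 0.0132
  π_IV·f_IV = 0.39 × 0.17 = 0.0663
Marginal: 0.0064 + 0.041 + 0.0132 + 0.0663 = 0.1269
Responsibility of Population IV: 0.0663 / 0.1269 ≈ 0.522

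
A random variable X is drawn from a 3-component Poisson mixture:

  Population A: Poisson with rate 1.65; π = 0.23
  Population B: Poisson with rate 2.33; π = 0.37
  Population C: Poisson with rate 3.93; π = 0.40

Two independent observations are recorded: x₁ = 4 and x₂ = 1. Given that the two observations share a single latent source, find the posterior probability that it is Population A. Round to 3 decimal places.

0.212

P(component k | x) = w_k·f_k(x) / marginal(x), where marginal(x) = Σ_j w_j·f_j(x).
Since both observations come from the same component, the likelihood for component k is f_k(x₁)·f_k(x₂).
  p_A = [e^(−1.65)·1.65^4/4! = 0.0593115] × [0.316882] = 0.0187948
  p_B = [e^(−2.33)·2.33^4/4! = 0.119483] × [0.226699] = 0.0270867
  p_C = [e^(−3.93)·3.93^4/4! = 0.195246] × [0.0771996] = 0.0150729
Prior × likelihood for each component:
  w_A·p_A = 0.23 × 0.0187948 = 0.00432279
  w_B·p_B = 0.37 × 0.0270867 = 0.0100221
  w_C·p_C = 0.40 × 0.0150729 = 0.00602916
Denominator: 0.00432279 + 0.0100221 + 0.00602916 = 0.020374
Responsibility of Population A: 0.00432279 / 0.020374 ≈ 0.212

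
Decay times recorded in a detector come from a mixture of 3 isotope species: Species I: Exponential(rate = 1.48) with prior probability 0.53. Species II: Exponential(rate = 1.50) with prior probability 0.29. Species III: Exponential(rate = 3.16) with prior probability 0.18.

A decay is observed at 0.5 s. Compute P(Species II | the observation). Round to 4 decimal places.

0.2949

Apply Bayes' rule: the posterior for each component is proportional to its prior times its likelihood at x.
Exponential densities:
  L_I = 0.706129
  L_II = 0.70855
  L_III = 0.650881
Multiply by the mixture weights:
  P(Z=I)·L_I = 0.53 × 0.706129 = 0.374248
  P(Z=II)·L_II = 0.29 × 0.70855 = 0.205479
  P(Z=III)·L_III = 0.18 × 0.650881 = 0.117159
Marginal: 0.374248 + 0.205479 + 0.117159 = 0.696886
So the posterior for Species II is 0.205479 / 0.696886 ≈ 0.2949.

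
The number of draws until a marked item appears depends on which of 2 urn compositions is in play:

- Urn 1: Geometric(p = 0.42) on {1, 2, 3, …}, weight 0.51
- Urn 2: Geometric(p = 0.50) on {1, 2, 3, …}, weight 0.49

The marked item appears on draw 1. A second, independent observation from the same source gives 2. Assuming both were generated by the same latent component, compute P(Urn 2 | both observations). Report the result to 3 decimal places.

P(component k | x) = π_k·f_k(x) / marginal(x), where marginal(x) = Σ_j π_j·f_j(x).
Since both observations come from the same component, the likelihood for component k is f_k(x₁)·f_k(x₂).
  L_1 = [0.42·(1−0.42)^0 = 0.42·1 = 0.42] × [0.2436] = 0.102312
  L_2 = [0.50·(1−0.50)^0 = 0.50·1 = 0.5] × [0.25] = 0.125
Multiply by the mixture weights:
  π_1·L_1 = 0.51 × 0.102312 = 0.0521791
  π_2·L_2 = 0.49 × 0.125 = 0.06125
Normaliser: 0.0521791 + 0.06125 = 0.113429
P(Urn 2 | x₁, x₂) ≈ 0.540

0.540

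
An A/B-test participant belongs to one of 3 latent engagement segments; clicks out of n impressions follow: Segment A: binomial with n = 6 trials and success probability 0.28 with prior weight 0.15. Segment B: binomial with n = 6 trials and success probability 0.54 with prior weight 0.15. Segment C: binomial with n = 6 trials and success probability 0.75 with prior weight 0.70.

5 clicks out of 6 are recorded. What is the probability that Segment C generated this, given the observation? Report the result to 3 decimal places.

0.925

P(component k | x) = w_k·f_k(x) / marginal(x), where marginal(x) = Σ_j w_j·f_j(x).
Component likelihoods at x = 5 clicks out of 6:
  L_A = C(6,5)·0.28^5·0.72^1 = 6·0.00172104·0.72 = 0.00743488
  L_B = C(6,5)·0.54^5·0.46^1 = 6·0.0459165·0.46 = 0.12673
  L_C = C(6,5)·0.75^5·0.25^1 = 6·0.237305·0.25 = 0.355957
Prior × likelihood for each component:
  w_A·L_A = 0.15 × 0.00743488 = 0.00111523
  w_B·L_B = 0.15 × 0.12673 = 0.0190094
  w_C·L_C = 0.70 × 0.355957 = 0.24917
Marginal: 0.00111523 + 0.0190094 + 0.24917 = 0.269295
P(Segment C | data) ≈ 0.925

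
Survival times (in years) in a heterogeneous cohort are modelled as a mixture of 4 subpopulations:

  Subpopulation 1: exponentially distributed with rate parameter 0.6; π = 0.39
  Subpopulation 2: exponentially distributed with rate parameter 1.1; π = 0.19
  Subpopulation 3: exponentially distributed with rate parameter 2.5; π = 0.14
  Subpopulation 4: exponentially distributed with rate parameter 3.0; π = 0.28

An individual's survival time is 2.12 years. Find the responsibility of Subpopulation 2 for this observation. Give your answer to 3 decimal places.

0.228

Apply Bayes' rule: the posterior for each component is proportional to its prior times its likelihood at x.
Component likelihoods at x = 2.12 years:
  p_1 = 0.168162
  p_2 = 0.106811
  p_3 = 0.012479
  p_4 = 0.0051881
Weight by the priors:
  w_1·p_1 = 0.39 × 0.168162 = 0.0655833
  w_2·p_2 = 0.19 × 0.106811 = 0.0202942
  w_3·p_3 = 0.14 × 0.012479 = 0.00174706
  w_4·p_4 = 0.28 × 0.0051881 = 0.00145267
Sum: 0.0655833 + 0.0202942 + 0.00174706 + 0.00145267 = 0.0890772
So the posterior for Subpopulation 2 is 0.0202942 / 0.0890772 ≈ 0.228.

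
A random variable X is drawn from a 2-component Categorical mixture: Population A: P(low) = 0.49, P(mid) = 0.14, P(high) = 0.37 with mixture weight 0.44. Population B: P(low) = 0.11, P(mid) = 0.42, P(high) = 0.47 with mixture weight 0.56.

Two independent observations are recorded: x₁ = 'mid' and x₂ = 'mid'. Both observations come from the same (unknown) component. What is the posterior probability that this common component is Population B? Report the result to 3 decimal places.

0.920

Posterior ∝ prior × likelihood, so P(k | x) ∝ π_k f_k(x); normalise over all components.
Since both observations come from the same component, the likelihood for component k is f_k(x₁)·f_k(x₂).
  f_A = [0.14] × [0.14] = 0.0196
  f_B = [0.42] × [0.42] = 0.1764
Prior × likelihood for each component:
  π_A·f_A = 0.44 × 0.0196 = 0.008624
  π_B·f_B = 0.56 × 0.1764 = 0.098784
Denominator: 0.008624 + 0.098784 = 0.107408
P(Population B | x) = 0.098784 / 0.107408 ≈ 0.920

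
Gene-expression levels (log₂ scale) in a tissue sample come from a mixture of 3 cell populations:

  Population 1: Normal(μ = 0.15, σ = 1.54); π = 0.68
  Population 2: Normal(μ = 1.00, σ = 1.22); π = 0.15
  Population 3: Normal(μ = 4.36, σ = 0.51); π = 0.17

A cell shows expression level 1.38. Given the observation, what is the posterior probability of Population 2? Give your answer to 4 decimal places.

0.2674

Apply Bayes' rule: the posterior for each component is proportional to its prior times its likelihood at x.
Evaluate each component's likelihood at the observed value:
  L_1 = 0.188307
  L_2 = 0.311518
  L_3 = 3.01609e-08
Unnormalised posteriors:
  π_1·L_1 = 0.68 × 0.188307 = 0.128049
  π_2·L_2 = 0.15 × 0.311518 = 0.0467277
  π_3·L_3 = 0.17 × 3.01609e-08 = 5.12735e-09
Evidence: 0.128049 + 0.0467277 + 5.12735e-09 = 0.174776
Responsibility of Population 2: 0.0467277 / 0.174776 ≈ 0.2674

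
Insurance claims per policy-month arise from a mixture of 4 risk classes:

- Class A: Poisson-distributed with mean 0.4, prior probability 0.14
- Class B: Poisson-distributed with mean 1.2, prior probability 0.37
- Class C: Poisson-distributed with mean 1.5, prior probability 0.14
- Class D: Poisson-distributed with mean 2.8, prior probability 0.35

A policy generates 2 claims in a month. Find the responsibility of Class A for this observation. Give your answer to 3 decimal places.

Apply Bayes' rule: the posterior for each component is proportional to its prior times its likelihood at x.
Poisson probabilities:
  L_A = 0.0536256
  L_B = 0.21686
  L_C = 0.251021
  L_D = 0.238375
Unnormalised posteriors:
  w_A·L_A = 0.14 × 0.0536256 = 0.00750758
  w_B·L_B = 0.37 × 0.21686 = 0.0802381
  w_C·L_C = 0.14 × 0.251021 = 0.035143
  w_D·L_D = 0.35 × 0.238375 = 0.0834314
Evidence: 0.00750758 + 0.0802381 + 0.035143 + 0.0834314 = 0.20632
Responsibility of Class A: 0.00750758 / 0.20632 ≈ 0.036

0.036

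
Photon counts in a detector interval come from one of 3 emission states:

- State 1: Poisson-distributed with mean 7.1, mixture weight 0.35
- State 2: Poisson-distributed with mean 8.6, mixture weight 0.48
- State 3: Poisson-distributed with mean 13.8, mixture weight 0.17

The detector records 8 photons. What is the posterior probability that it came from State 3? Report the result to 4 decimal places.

0.0480

By Bayes' theorem, P(k | x) = π_k f_k(x) / Σ_j π_j f_j(x).
Poisson probabilities:
  p_1 = 0.132146
  p_2 = 0.136626
  p_3 = 0.0331321
Unnormalised posteriors:
  π_1·p_1 = 0.35 × 0.132146 = 0.0462513
  π_2·p_2 = 0.48 × 0.136626 = 0.0655807
  π_3·p_3 = 0.17 × 0.0331321 = 0.00563245
Denominator: 0.0462513 + 0.0655807 + 0.00563245 = 0.117464
So the posterior for State 3 is 0.00563245 / 0.117464 ≈ 0.0480.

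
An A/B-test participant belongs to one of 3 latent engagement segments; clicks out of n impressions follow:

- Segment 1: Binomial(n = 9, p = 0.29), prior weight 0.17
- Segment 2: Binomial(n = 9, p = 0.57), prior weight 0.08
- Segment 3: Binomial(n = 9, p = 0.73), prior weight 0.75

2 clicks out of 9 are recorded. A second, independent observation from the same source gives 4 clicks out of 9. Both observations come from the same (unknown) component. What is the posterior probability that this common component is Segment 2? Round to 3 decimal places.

0.061

P(component k | x) = P(Z=k)·f_k(x) / marginal(x), where marginal(x) = Σ_j P(Z=j)·f_j(x).
Since both observations come from the same component, the likelihood for component k is f_k(x₁)·f_k(x₂).
  L_1 = [0.275364] × [0.160788] = 0.0442753
  L_2 = [0.031793] × [0.195529] = 0.00621647
  L_3 = [0.00200676] × [0.0513429] = 0.000103033
Multiply by the mixture weights:
  P(Z=1)·L_1 = 0.17 × 0.0442753 = 0.0075268
  P(Z=2)·L_2 = 0.08 × 0.00621647 = 0.000497317
  P(Z=3)·L_3 = 0.75 × 0.000103033 = 7.72746e-05
Evidence: 0.0075268 + 0.000497317 + 7.72746e-05 = 0.00810139
Responsibility of Segment 2: 0.000497317 / 0.00810139 ≈ 0.061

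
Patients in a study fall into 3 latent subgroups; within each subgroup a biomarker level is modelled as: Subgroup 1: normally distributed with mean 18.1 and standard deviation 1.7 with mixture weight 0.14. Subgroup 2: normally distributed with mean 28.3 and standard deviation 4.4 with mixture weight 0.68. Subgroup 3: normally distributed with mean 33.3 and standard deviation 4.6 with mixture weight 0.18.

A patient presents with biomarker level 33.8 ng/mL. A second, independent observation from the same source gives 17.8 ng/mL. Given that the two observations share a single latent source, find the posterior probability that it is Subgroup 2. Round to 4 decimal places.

0.9699

The responsibility of component k is π_k f_k(x) divided by Σ_j π_j f_j(x).
Since both observations come from the same component, the likelihood for component k is f_k(x₁)·f_k(x₂).
  L_1 = [7.07669e-20] × [0.231046] = 1.63504e-20
  L_2 = [0.0415112] × [0.0052585] = 0.000218287
  L_3 = [0.0862158] × [0.00029694] = 2.56009e-05
Multiply by the mixture weights:
  π_1·L_1 = 0.14 × 1.63504e-20 = 2.28906e-21
  π_2·L_2 = 0.68 × 0.000218287 = 0.000148435
  π_3·L_3 = 0.18 × 2.56009e-05 = 4.60817e-06
Marginal: 2.28906e-21 + 0.000148435 + 4.60817e-06 = 0.000153043
So the posterior for Subgroup 2 is 0.000148435 / 0.000153043 ≈ 0.9699.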